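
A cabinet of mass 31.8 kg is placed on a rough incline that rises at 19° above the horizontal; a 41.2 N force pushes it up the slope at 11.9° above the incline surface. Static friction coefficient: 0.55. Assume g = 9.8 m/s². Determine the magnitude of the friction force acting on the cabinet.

f ≈ 61.1 N

Axes along / perpendicular to the incline. W sin 19° = 101.5 N down-slope; W cos 19° = 294.7 N into the surface.
Perpendicular: N = W cos 19° − P sin 11.9° = 294.7 − 8.496 = 286.2 N.
Along incline: P cos 11.9° + f = W sin 19° (friction acts up-slope) → f = 101.5 − 40.31 = 61.15 N.
|f| = 61.15 N ≤ μN = 157.4 N, so the cabinet is indeed static.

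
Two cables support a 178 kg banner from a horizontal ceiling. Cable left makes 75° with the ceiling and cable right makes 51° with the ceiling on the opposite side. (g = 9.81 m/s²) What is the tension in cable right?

T_right ≈ 559 N

Weight W = 178 × 9.81 = 1746 N acts straight down.
Horizontal: T_left cos 75° = T_right cos 51°  →  T_left = 2.432 T_right.
Vertical: T_left sin 75° + T_right sin 51° = 1746.
Substituting the horizontal relation into the vertical equation gives 3.126 T_right = 1746, so T_right = 558.6 N.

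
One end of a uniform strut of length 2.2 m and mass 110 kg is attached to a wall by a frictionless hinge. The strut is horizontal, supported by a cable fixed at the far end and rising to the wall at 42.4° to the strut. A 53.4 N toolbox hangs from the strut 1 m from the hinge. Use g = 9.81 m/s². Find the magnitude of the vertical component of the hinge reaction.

Take torques about the hinge: T sin 42.4° · 2.2 = 110×9.81×1.1 + 53.4×1 = 1240.4 N·m.
So T = 1240.4 / (0.6743 × 2.2) = 836.16 N.
ΣF_y = 0: H_y = (110×9.81 + 53.4) − T sin 42.4° = 1132.5 − 563.82 = 568.68 N.

|H_y| ≈ 569 N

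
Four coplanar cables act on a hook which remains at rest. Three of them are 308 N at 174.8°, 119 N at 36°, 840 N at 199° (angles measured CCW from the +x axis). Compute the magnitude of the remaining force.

F ≈ 1020 N

Sum the known components: ΣF_x = -1005 N, ΣF_y = -175.6 N.
For equilibrium the remaining force must supply (−ΣF_x, −ΣF_y) = (1005, 175.6) N.
Magnitude = √((1005)² + (175.6)²) = 1020 N; direction = atan2(175.6, 1005) = 9.9°.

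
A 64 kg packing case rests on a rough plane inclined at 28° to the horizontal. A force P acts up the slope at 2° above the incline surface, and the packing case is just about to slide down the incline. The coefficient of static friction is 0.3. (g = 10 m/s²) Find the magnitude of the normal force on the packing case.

N ≈ 560 N

On the verge of sliding down the incline, friction equals μN and acts up the slope.
Perpendicular: N + P sin 2° = W cos 28° = 565.1 N.
Along incline: P cos 2° + μN = W sin 28° with W sin 28° = 300.5 N.
Solving the pair for P and N: P = 132.4 N, N = 560.5 N (and f = μN = 168.1 N).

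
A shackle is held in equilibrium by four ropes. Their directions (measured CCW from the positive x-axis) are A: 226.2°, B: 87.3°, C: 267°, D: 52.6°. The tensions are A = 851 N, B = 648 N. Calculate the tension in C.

T_C ≈ 821 N

Resolve: ΣF_x = 851 cos 226.2° + 648 cos 87.3° + T_C cos 267° + T_D cos 52.6° = 0.
        ΣF_y = 851 sin 226.2° + 648 sin 87.3° + T_C sin 267° + T_D sin 52.6° = 0.
The known terms sum to (-558.5, 33.06) N, so -0.0523 T_C + 0.6074 T_D = 558.5 and -0.9986 T_C + 0.7944 T_D = -33.06.
Solving simultaneously: T_C = 820.9 N, T_D = 990.2 N.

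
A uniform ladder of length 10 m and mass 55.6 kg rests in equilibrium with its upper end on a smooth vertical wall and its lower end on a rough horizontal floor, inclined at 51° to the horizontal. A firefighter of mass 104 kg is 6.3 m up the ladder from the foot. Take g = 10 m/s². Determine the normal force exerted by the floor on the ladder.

N_floor ≈ 1600 N

ΣF_y = 0: N_floor = 55.6×10 + 104×10 = 1596 N.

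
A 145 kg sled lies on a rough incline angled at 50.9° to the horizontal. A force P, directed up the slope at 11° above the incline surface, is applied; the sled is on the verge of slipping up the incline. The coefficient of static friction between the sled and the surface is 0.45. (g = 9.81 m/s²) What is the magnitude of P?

P ≈ 1410 N

On the verge of sliding up the incline, friction equals μN and acts down the slope.
Perpendicular: N + P sin 11° = W cos 50.9° = 897.1 N.
Along incline: P cos 11° = W sin 50.9° + μN  with W sin 50.9° = 1104 N.
Solving the pair for P and N: P = 1412 N, N = 627.6 N (and f = μN = 282.4 N).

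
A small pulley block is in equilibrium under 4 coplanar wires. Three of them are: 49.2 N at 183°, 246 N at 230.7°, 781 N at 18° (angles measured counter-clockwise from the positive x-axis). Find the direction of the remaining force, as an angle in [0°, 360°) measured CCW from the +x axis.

θ ≈ 185°

Sum the known components: ΣF_x = 537.8 N, ΣF_y = 48.4 N.
For equilibrium the remaining force must supply (−ΣF_x, −ΣF_y) = (-537.8, -48.4) N.
Magnitude = √((-537.8)² + (-48.4)²) = 540 N; direction = atan2(-48.4, -537.8) = 185.1°.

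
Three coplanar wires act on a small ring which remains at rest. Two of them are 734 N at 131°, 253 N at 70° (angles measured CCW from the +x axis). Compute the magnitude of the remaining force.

F ≈ 885 N

Sum the known components: ΣF_x = -395 N, ΣF_y = 791.7 N.
For equilibrium the remaining force must supply (−ΣF_x, −ΣF_y) = (395, -791.7) N.
Magnitude = √((395)² + (-791.7)²) = 884.8 N; direction = atan2(-791.7, 395) = 296.5°.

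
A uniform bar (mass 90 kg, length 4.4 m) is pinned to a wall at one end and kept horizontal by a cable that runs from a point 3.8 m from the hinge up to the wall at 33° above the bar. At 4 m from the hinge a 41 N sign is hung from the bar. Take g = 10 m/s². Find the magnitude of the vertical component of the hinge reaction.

Take torques about the hinge: T sin 33° · 3.8 = 90×10×2.2 + 41×4 = 2144 N·m.
So T = 2144 / (0.5446 × 3.8) = 1035.9 N.
ΣF_y = 0: H_y = (90×10 + 41) − T sin 33° = 941 − 564.21 = 376.79 N.

|H_y| ≈ 377 N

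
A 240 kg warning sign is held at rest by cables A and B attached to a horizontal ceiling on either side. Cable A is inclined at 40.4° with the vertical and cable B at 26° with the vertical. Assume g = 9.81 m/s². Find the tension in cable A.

Angles from the horizontal: cable A is 90° − 40.4° = 49.6°, cable B is 90° − 26° = 64°.
Weight W = 240 × 9.81 = 2354 N acts straight down.
Horizontal: T_A cos 49.6° = T_B cos 64°  →  T_B = 1.478 T_A.
Vertical: T_A sin 49.6° + T_B sin 64° = 2354.
Substituting the horizontal relation into the vertical equation gives 2.09 T_A = 2354, so T_A = 1126 N.

T_A ≈ 1130 N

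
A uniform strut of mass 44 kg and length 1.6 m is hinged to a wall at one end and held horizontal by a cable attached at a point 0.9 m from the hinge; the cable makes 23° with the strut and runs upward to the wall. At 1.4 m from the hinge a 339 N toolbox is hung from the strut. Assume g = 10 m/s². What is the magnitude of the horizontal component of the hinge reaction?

Take torques about the hinge: T sin 23° · 0.9 = 44×10×0.8 + 339×1.4 = 826.6 N·m.
So T = 826.6 / (0.3907 × 0.9) = 2350.6 N.
ΣF_x = 0: H_x = T cos 23° = 2163.7 N.

H_x ≈ 2160 N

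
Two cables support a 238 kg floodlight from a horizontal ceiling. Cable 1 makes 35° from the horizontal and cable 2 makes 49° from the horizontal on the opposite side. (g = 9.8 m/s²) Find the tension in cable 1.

Weight W = 238 × 9.8 = 2332 N acts straight down.
Horizontal: T_1 cos 35° = T_2 cos 49°  →  T_2 = 1.249 T_1.
Vertical: T_1 sin 35° + T_2 sin 49° = 2332.
Substituting the horizontal relation into the vertical equation gives 1.516 T_1 = 2332, so T_1 = 1539 N.

T_1 ≈ 1540 N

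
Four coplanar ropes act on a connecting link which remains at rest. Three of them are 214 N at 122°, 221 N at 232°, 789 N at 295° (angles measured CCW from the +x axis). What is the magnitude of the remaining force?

F ≈ 713 N

Sum the known components: ΣF_x = 83.98 N, ΣF_y = -707.7 N.
For equilibrium the remaining force must supply (−ΣF_x, −ΣF_y) = (-83.98, 707.7) N.
Magnitude = √((-83.98)² + (707.7)²) = 712.7 N; direction = atan2(707.7, -83.98) = 96.8°.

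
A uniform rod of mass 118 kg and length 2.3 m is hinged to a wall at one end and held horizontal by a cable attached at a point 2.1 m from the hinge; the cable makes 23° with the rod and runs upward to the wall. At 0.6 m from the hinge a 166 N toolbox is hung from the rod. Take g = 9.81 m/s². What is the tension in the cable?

Take torques about the hinge: T sin 23° · 2.1 = 118×9.81×1.15 + 166×0.6 = 1430.8 N·m.
So T = 1430.8 / (0.3907 × 2.1) = 1743.8 N.

T ≈ 1740 N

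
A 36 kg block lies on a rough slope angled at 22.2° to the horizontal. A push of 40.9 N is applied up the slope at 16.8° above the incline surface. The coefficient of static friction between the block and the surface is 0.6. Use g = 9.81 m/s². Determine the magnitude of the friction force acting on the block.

Axes along / perpendicular to the incline. W sin 22.2° = 133.4 N down-slope; W cos 22.2° = 327 N into the surface.
Perpendicular: N = W cos 22.2° − P sin 16.8° = 327 − 11.82 = 315.2 N.
Along incline: P cos 16.8° + f = W sin 22.2° (friction acts up-slope) → f = 133.4 − 39.15 = 94.28 N.
|f| = 94.28 N ≤ μN = 189.1 N, so the block is indeed static.

f ≈ 94.3 N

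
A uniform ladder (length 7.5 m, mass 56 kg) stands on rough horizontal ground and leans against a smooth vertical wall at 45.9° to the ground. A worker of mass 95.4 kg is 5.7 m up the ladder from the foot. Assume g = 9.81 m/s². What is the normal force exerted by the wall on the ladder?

Torques about the foot: N_wall · 7.5 sin 45.9° = 56×9.81×3.75 cos 45.9° + 95.4×9.81×5.7 cos 45.9° → N_wall = 955.45 N.

N_wall ≈ 955 N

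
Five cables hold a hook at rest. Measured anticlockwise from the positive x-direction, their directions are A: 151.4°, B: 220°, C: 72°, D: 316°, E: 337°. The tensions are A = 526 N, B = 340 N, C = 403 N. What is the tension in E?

Resolve: ΣF_x = 526 cos 151.4° + 340 cos 220° + 403 cos 72° + T_D cos 316° + T_E cos 337° = 0.
        ΣF_y = 526 sin 151.4° + 340 sin 220° + 403 sin 72° + T_D sin 316° + T_E sin 337° = 0.
The known terms sum to (-597.7, 416.5) N, so 0.7193 T_D + 0.9205 T_E = 597.7 and -0.6947 T_D − 0.3907 T_E = -416.5.
Solving simultaneously: T_D = 418.2 N, T_E = 322.6 N.

T_E ≈ 323 N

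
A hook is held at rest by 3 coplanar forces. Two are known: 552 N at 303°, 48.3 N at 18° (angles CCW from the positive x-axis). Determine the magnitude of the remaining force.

Sum the known components: ΣF_x = 346.6 N, ΣF_y = -448 N.
For equilibrium the remaining force must supply (−ΣF_x, −ΣF_y) = (-346.6, 448) N.
Magnitude = √((-346.6)² + (448)²) = 566.4 N; direction = atan2(448, -346.6) = 127.7°.

F ≈ 566 N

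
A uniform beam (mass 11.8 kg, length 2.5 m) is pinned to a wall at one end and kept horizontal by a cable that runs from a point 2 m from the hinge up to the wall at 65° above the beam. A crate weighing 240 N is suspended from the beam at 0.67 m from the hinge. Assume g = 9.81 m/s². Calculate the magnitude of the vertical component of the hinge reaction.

Take torques about the hinge: T sin 65° · 2 = 11.8×9.81×1.25 + 240×0.67 = 305.5 N·m.
So T = 305.5 / (0.9063 × 2) = 168.54 N.
ΣF_y = 0: H_y = (11.8×9.81 + 240) − T sin 65° = 355.76 − 152.75 = 203.01 N.

|H_y| ≈ 203 N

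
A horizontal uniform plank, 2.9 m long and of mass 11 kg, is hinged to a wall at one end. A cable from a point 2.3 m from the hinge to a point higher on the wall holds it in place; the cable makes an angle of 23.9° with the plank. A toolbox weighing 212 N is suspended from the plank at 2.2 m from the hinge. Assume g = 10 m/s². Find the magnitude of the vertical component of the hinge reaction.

|H_y| ≈ 49.9 N

Take torques about the hinge: T sin 23.9° · 2.3 = 11×10×1.45 + 212×2.2 = 625.9 N·m.
So T = 625.9 / (0.4051 × 2.3) = 671.69 N.
ΣF_y = 0: H_y = (11×10 + 212) − T sin 23.9° = 322 − 272.13 = 49.87 N.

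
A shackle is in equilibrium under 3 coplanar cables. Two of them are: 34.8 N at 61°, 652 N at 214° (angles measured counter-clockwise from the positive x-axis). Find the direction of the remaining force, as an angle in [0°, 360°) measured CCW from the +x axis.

θ ≈ 32.5°

Sum the known components: ΣF_x = -523.7 N, ΣF_y = -334.2 N.
For equilibrium the remaining force must supply (−ΣF_x, −ΣF_y) = (523.7, 334.2) N.
Magnitude = √((523.7)² + (334.2)²) = 621.2 N; direction = atan2(334.2, 523.7) = 32.5°.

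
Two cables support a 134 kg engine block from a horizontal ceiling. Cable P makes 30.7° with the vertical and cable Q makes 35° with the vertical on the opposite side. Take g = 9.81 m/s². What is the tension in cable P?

Angles from the horizontal: cable P is 90° − 30.7° = 59.3°, cable Q is 90° − 35° = 55°.
Weight W = 134 × 9.81 = 1315 N acts straight down.
Horizontal: T_P cos 59.3° = T_Q cos 55°  →  T_Q = 0.8901 T_P.
Vertical: T_P sin 59.3° + T_Q sin 55° = 1315.
Substituting the horizontal relation into the vertical equation gives 1.589 T_P = 1315, so T_P = 827.3 N.

T_P ≈ 827 N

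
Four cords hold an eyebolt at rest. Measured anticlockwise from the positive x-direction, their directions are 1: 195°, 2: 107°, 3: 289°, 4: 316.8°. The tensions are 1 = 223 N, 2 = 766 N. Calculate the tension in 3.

T_3 ≈ 410 N

Resolve: ΣF_x = 223 cos 195° + 766 cos 107° + T_3 cos 289° + T_4 cos 316.8° = 0.
        ΣF_y = 223 sin 195° + 766 sin 107° + T_3 sin 289° + T_4 sin 316.8° = 0.
The known terms sum to (-439.4, 674.8) N, so 0.3256 T_3 + 0.7290 T_4 = 439.4 and -0.9455 T_3 − 0.6845 T_4 = -674.8.
Solving simultaneously: T_3 = 409.9 N, T_4 = 419.7 N.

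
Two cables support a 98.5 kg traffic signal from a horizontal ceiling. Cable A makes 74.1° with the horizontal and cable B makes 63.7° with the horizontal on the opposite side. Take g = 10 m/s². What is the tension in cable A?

Weight W = 98.5 × 10 = 985 N acts straight down.
Horizontal: T_A cos 74.1° = T_B cos 63.7°  →  T_B = 0.6183 T_A.
Vertical: T_A sin 74.1° + T_B sin 63.7° = 985.
Substituting the horizontal relation into the vertical equation gives 1.516 T_A = 985, so T_A = 649.7 N.

T_A ≈ 650 N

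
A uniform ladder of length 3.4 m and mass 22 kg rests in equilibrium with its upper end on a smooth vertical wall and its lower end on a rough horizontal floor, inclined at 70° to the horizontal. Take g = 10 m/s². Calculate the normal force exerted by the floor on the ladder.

ΣF_y = 0: N_floor = 22×10 = 220 N.

N_floor ≈ 220 N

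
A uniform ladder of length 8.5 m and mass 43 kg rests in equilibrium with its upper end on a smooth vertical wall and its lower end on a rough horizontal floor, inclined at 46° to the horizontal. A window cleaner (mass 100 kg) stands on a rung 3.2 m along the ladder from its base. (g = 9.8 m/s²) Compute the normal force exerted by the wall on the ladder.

N_wall ≈ 560 N

Torques about the foot: N_wall · 8.5 sin 46° = 43×9.8×4.25 cos 46° + 100×9.8×3.2 cos 46° → N_wall = 559.75 N.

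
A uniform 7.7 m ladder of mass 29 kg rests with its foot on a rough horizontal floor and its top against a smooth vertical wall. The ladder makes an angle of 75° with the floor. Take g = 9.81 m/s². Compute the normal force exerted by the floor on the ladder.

ΣF_y = 0: N_floor = 29×9.81 = 284.49 N.

N_floor ≈ 284 N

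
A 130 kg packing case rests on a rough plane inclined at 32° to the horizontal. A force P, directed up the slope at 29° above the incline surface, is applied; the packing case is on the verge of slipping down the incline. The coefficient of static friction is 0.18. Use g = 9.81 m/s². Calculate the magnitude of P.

On the verge of sliding down the incline, friction equals μN and acts up the slope.
Perpendicular: N + P sin 29° = W cos 32° = 1082 N.
Along incline: P cos 29° + μN = W sin 32° with W sin 32° = 675.8 N.
Solving the pair for P and N: P = 611.1 N, N = 785.3 N (and f = μN = 141.3 N).

P ≈ 611 N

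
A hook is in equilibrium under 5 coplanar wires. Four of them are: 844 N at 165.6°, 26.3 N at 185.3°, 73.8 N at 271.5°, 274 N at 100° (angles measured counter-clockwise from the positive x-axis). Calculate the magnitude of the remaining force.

Sum the known components: ΣF_x = -889.3 N, ΣF_y = 403.5 N.
For equilibrium the remaining force must supply (−ΣF_x, −ΣF_y) = (889.3, -403.5) N.
Magnitude = √((889.3)² + (-403.5)²) = 976.6 N; direction = atan2(-403.5, 889.3) = 335.6°.

F ≈ 977 N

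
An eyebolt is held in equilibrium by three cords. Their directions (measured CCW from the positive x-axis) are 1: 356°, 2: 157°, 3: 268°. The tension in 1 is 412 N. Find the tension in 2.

T_2 ≈ 441 N

Resolve: ΣF_x = 412 cos 356° + T_2 cos 157° + T_3 cos 268° = 0.
        ΣF_y = 412 sin 356° + T_2 sin 157° + T_3 sin 268° = 0.
The known terms sum to (411, -28.74) N, so -0.9205 T_2 − 0.0349 T_3 = -411 and 0.3907 T_2 − 0.9994 T_3 = 28.74.
Solving simultaneously: T_2 = 441 N, T_3 = 143.7 N.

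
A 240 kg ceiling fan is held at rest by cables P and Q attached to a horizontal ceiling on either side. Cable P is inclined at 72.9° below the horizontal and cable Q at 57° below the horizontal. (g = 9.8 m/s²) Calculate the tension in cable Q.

T_Q ≈ 901 N

Weight W = 240 × 9.8 = 2352 N acts straight down.
Horizontal: T_P cos 72.9° = T_Q cos 57°  →  T_P = 1.852 T_Q.
Vertical: T_P sin 72.9° + T_Q sin 57° = 2352.
Substituting the horizontal relation into the vertical equation gives 2.609 T_Q = 2352, so T_Q = 901.5 N.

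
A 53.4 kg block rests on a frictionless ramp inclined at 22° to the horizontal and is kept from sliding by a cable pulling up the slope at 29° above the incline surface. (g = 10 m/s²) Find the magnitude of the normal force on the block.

N ≈ 384 N

Take axes along and perpendicular to the incline. Weight components: W sin 22° = 200 N down-slope, W cos 22° = 495.1 N into the surface.
Along incline: T cos 29° = W sin 22° → T = 228.7 N.
Perpendicular: N = W cos 22° − T sin 29° = 384.2 N.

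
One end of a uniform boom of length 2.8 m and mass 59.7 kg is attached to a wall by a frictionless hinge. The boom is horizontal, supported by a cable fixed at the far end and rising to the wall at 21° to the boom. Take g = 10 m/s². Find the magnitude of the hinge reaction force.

Take torques about the hinge: T sin 21° · 2.8 = 59.7×10×1.4 = 835.8 N·m.
So T = 835.8 / (0.3584 × 2.8) = 832.94 N.
ΣF_x = 0: H_x = T cos 21° = 777.62 N.
ΣF_y = 0: H_y = (59.7×10) − T sin 21° = 597 − 298.5 = 298.5 N.
|H| = √(H_x² + H_y²) = √((777.62)² + (298.5)²) = 832.94 N.

|H| ≈ 833 N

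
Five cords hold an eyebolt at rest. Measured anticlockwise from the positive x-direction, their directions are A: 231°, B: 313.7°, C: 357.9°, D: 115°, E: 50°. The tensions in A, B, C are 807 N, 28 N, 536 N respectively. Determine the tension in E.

Resolve: ΣF_x = 807 cos 231° + 28 cos 313.7° + 536 cos 357.9° + T_D cos 115° + T_E cos 50° = 0.
        ΣF_y = 807 sin 231° + 28 sin 313.7° + 536 sin 357.9° + T_D sin 115° + T_E sin 50° = 0.
The known terms sum to (47.12, -667) N, so -0.4226 T_D + 0.6428 T_E = -47.12 and 0.9063 T_D + 0.7660 T_E = 667.
Solving simultaneously: T_D = 512.9 N, T_E = 263.9 N.

T_E ≈ 264 N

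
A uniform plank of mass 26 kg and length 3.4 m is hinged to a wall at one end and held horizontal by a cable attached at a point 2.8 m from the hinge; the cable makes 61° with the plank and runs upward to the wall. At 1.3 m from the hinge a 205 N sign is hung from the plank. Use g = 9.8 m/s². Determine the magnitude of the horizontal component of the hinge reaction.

Take torques about the hinge: T sin 61° · 2.8 = 26×9.8×1.7 + 205×1.3 = 699.66 N·m.
So T = 699.66 / (0.8746 × 2.8) = 285.7 N.
ΣF_x = 0: H_x = T cos 61° = 138.51 N.

H_x ≈ 139 N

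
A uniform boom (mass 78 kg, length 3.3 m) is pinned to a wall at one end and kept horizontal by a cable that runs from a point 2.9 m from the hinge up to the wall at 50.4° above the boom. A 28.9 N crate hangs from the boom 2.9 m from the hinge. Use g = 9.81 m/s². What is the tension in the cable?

Take torques about the hinge: T sin 50.4° · 2.9 = 78×9.81×1.65 + 28.9×2.9 = 1346.4 N·m.
So T = 1346.4 / (0.7705 × 2.9) = 602.53 N.

T ≈ 603 N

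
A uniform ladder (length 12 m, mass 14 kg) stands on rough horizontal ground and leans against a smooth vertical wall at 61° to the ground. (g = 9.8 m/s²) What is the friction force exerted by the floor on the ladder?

Torques about the foot: N_wall · 12 sin 61° = 14×9.8×6 cos 61° → N_wall = 38.026 N.
ΣF_x = 0: f_floor = N_wall = 38.026 N.

f ≈ 38 N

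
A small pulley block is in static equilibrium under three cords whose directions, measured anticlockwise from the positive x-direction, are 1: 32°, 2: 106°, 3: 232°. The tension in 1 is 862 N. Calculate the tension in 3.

Resolve: ΣF_x = 862 cos 32° + T_2 cos 106° + T_3 cos 232° = 0.
        ΣF_y = 862 sin 32° + T_2 sin 106° + T_3 sin 232° = 0.
The known terms sum to (731, 456.8) N, so -0.2756 T_2 − 0.6157 T_3 = -731 and 0.9613 T_2 − 0.7880 T_3 = -456.8.
Solving simultaneously: T_2 = 364.4 N, T_3 = 1024 N.

T_3 ≈ 1020 N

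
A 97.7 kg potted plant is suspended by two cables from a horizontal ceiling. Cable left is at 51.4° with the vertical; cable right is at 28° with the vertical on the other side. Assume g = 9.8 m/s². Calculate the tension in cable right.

Angles from the horizontal: cable left is 90° − 51.4° = 38.6°, cable right is 90° − 28° = 62°.
Weight W = 97.7 × 9.8 = 957.5 N acts straight down.
Horizontal: T_left cos 38.6° = T_right cos 62°  →  T_left = 0.6007 T_right.
Vertical: T_left sin 38.6° + T_right sin 62° = 957.5.
Substituting the horizontal relation into the vertical equation gives 1.258 T_right = 957.5, so T_right = 761.3 N.

T_right ≈ 761 N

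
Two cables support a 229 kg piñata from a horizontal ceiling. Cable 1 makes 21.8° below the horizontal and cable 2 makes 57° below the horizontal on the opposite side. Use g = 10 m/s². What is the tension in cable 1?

Weight W = 229 × 10 = 2290 N acts straight down.
Horizontal: T_1 cos 21.8° = T_2 cos 57°  →  T_2 = 1.705 T_1.
Vertical: T_1 sin 21.8° + T_2 sin 57° = 2290.
Substituting the horizontal relation into the vertical equation gives 1.801 T_1 = 2290, so T_1 = 1271 N.

T_1 ≈ 1270 N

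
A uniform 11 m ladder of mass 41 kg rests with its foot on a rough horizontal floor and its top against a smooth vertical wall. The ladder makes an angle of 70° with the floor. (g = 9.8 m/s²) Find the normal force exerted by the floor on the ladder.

ΣF_y = 0: N_floor = 41×9.8 = 401.8 N.

N_floor ≈ 402 N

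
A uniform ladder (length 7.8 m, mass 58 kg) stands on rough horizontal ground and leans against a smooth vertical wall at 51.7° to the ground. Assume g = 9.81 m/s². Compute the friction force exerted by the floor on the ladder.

Torques about the foot: N_wall · 7.8 sin 51.7° = 58×9.81×3.9 cos 51.7° → N_wall = 224.68 N.
ΣF_x = 0: f_floor = N_wall = 224.68 N.

f ≈ 225 N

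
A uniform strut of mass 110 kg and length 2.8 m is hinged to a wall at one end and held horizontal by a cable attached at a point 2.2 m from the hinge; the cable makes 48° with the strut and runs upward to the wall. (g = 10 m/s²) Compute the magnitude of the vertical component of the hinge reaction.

Take torques about the hinge: T sin 48° · 2.2 = 110×10×1.4 = 1540 N·m.
So T = 1540 / (0.7431 × 2.2) = 941.94 N.
ΣF_y = 0: H_y = (110×10) − T sin 48° = 1100 − 700 = 400 N.

|H_y| ≈ 400 N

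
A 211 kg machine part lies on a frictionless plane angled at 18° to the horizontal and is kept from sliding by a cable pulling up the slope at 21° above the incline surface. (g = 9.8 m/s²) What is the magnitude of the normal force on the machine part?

N ≈ 1720 N

Take axes along and perpendicular to the incline. Weight components: W sin 18° = 639 N down-slope, W cos 18° = 1967 N into the surface.
Along incline: T cos 21° = W sin 18° → T = 684.4 N.
Perpendicular: N = W cos 18° − T sin 21° = 1721 N.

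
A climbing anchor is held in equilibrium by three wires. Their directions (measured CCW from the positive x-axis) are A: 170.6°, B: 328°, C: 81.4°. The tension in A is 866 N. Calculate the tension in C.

T_C ≈ 363 N

Resolve: ΣF_x = 866 cos 170.6° + T_B cos 328° + T_C cos 81.4° = 0.
        ΣF_y = 866 sin 170.6° + T_B sin 328° + T_C sin 81.4° = 0.
The known terms sum to (-854.4, 141.4) N, so 0.8480 T_B + 0.1495 T_C = 854.4 and -0.5299 T_B + 0.9888 T_C = -141.4.
Solving simultaneously: T_B = 943.5 N, T_C = 362.6 N.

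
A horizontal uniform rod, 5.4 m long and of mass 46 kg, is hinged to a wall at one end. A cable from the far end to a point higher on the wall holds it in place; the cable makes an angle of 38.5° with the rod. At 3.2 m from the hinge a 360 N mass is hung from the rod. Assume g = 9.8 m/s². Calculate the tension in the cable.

Take torques about the hinge: T sin 38.5° · 5.4 = 46×9.8×2.7 + 360×3.2 = 2369.2 N·m.
So T = 2369.2 / (0.6225 × 5.4) = 704.78 N.

T ≈ 705 N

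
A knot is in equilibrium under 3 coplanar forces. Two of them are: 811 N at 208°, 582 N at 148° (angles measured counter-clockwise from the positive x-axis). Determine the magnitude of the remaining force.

F ≈ 1210 N

Sum the known components: ΣF_x = -1210 N, ΣF_y = -72.33 N.
For equilibrium the remaining force must supply (−ΣF_x, −ΣF_y) = (1210, 72.33) N.
Magnitude = √((1210)² + (72.33)²) = 1212 N; direction = atan2(72.33, 1210) = 3.4°.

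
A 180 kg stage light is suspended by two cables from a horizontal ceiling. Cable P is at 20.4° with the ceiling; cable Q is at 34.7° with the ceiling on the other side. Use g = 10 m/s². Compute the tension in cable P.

T_P ≈ 1800 N

Weight W = 180 × 10 = 1800 N acts straight down.
Horizontal: T_P cos 20.4° = T_Q cos 34.7°  →  T_Q = 1.14 T_P.
Vertical: T_P sin 20.4° + T_Q sin 34.7° = 1800.
Substituting the horizontal relation into the vertical equation gives 0.9976 T_P = 1800, so T_P = 1804 N.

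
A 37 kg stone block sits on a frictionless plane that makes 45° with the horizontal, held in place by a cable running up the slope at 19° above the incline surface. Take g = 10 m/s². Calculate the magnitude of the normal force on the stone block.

Take axes along and perpendicular to the incline. Weight components: W sin 45° = 261.6 N down-slope, W cos 45° = 261.6 N into the surface.
Along incline: T cos 19° = W sin 45° → T = 276.7 N.
Perpendicular: N = W cos 45° − T sin 19° = 171.5 N.

N ≈ 172 N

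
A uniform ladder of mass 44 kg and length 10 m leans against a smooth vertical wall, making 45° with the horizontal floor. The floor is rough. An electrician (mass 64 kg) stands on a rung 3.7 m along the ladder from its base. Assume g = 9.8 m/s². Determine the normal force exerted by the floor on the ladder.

N_floor ≈ 1060 N

ΣF_y = 0: N_floor = 44×9.8 + 64×9.8 = 1058.4 N.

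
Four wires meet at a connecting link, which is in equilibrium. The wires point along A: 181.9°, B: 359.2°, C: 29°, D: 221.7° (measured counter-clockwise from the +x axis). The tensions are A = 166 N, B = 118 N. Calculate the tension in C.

T_C ≈ 121 N

Resolve: ΣF_x = 166 cos 181.9° + 118 cos 359.2° + T_C cos 29° + T_D cos 221.7° = 0.
        ΣF_y = 166 sin 181.9° + 118 sin 359.2° + T_C sin 29° + T_D sin 221.7° = 0.
The known terms sum to (-47.92, -7.151) N, so 0.8746 T_C − 0.7466 T_D = 47.92 and 0.4848 T_C − 0.6652 T_D = 7.151.
Solving simultaneously: T_C = 120.7 N, T_D = 77.22 N.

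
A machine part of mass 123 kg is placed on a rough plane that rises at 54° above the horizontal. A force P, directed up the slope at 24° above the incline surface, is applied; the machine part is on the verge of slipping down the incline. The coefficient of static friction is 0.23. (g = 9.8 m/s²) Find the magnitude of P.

On the verge of sliding down the incline, friction equals μN and acts up the slope.
Perpendicular: N + P sin 24° = W cos 54° = 708.5 N.
Along incline: P cos 24° + μN = W sin 54° with W sin 54° = 975.2 N.
Solving the pair for P and N: P = 990.5 N, N = 305.6 N (and f = μN = 70.3 N).

P ≈ 991 N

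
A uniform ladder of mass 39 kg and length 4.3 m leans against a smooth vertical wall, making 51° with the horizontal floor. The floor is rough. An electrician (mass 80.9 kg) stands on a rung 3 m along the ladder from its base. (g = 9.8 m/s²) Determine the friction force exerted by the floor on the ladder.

Torques about the foot: N_wall · 4.3 sin 51° = 39×9.8×2.15 cos 51° + 80.9×9.8×3 cos 51° → N_wall = 602.67 N.
ΣF_x = 0: f_floor = N_wall = 602.67 N.

f ≈ 603 N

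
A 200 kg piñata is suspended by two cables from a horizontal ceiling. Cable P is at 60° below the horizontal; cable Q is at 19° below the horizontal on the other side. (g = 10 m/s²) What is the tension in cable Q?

Weight W = 200 × 10 = 2000 N acts straight down.
Horizontal: T_P cos 60° = T_Q cos 19°  →  T_P = 1.891 T_Q.
Vertical: T_P sin 60° + T_Q sin 19° = 2000.
Substituting the horizontal relation into the vertical equation gives 1.963 T_Q = 2000, so T_Q = 1019 N.

T_Q ≈ 1020 N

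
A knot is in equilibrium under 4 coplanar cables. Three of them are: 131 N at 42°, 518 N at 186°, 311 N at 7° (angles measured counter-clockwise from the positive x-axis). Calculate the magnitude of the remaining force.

Sum the known components: ΣF_x = -109.1 N, ΣF_y = 71.41 N.
For equilibrium the remaining force must supply (−ΣF_x, −ΣF_y) = (109.1, -71.41) N.
Magnitude = √((109.1)² + (-71.41)²) = 130.4 N; direction = atan2(-71.41, 109.1) = 326.8°.

F ≈ 130 N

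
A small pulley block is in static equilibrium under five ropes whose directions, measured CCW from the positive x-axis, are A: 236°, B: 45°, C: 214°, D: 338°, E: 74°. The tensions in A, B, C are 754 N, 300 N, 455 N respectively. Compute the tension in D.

T_D ≈ 382 N

Resolve: ΣF_x = 754 cos 236° + 300 cos 45° + 455 cos 214° + T_D cos 338° + T_E cos 74° = 0.
        ΣF_y = 754 sin 236° + 300 sin 45° + 455 sin 214° + T_D sin 338° + T_E sin 74° = 0.
The known terms sum to (-586.7, -667.4) N, so 0.9272 T_D + 0.2756 T_E = 586.7 and -0.3746 T_D + 0.9613 T_E = 667.4.
Solving simultaneously: T_D = 382.1 N, T_E = 843.2 N.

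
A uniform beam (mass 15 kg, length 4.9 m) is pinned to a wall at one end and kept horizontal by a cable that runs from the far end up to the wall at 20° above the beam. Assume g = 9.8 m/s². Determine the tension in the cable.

T ≈ 215 N

Take torques about the hinge: T sin 20° · 4.9 = 15×9.8×2.45 = 360.15 N·m.
So T = 360.15 / (0.3420 × 4.9) = 214.9 N.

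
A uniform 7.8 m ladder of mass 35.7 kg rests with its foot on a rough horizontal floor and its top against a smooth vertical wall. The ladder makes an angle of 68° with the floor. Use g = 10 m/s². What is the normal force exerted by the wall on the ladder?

N_wall ≈ 72.1 N

Torques about the foot: N_wall · 7.8 sin 68° = 35.7×10×3.9 cos 68° → N_wall = 72.119 N.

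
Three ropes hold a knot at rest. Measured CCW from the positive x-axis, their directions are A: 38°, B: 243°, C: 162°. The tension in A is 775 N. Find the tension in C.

T_C ≈ 332 N

Resolve: ΣF_x = 775 cos 38° + T_B cos 243° + T_C cos 162° = 0.
        ΣF_y = 775 sin 38° + T_B sin 243° + T_C sin 162° = 0.
The known terms sum to (610.7, 477.1) N, so -0.4540 T_B − 0.9511 T_C = -610.7 and -0.8910 T_B + 0.3090 T_C = -477.1.
Solving simultaneously: T_B = 650.5 N, T_C = 331.6 N.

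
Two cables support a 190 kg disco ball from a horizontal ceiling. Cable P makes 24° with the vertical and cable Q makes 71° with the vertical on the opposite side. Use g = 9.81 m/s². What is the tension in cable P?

T_P ≈ 1770 N

Angles from the horizontal: cable P is 90° − 24° = 66°, cable Q is 90° − 71° = 19°.
Weight W = 190 × 9.81 = 1864 N acts straight down.
Horizontal: T_P cos 66° = T_Q cos 19°  →  T_Q = 0.4302 T_P.
Vertical: T_P sin 66° + T_Q sin 19° = 1864.
Substituting the horizontal relation into the vertical equation gives 1.054 T_P = 1864, so T_P = 1769 N.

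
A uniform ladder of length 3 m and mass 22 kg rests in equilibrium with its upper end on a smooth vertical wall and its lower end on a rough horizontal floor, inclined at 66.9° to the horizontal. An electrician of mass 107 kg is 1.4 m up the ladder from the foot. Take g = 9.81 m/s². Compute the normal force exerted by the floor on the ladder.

ΣF_y = 0: N_floor = 22×9.81 + 107×9.81 = 1265.5 N.

N_floor ≈ 1270 N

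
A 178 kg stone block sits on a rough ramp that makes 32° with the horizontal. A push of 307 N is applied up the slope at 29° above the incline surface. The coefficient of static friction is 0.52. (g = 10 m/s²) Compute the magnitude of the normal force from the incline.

Axes along / perpendicular to the incline. W sin 32° = 943.3 N down-slope; W cos 32° = 1510 N into the surface.
Perpendicular: N = W cos 32° − P sin 29° = 1510 − 148.8 = 1361 N.
Along incline: P cos 29° + f = W sin 32° (friction acts up-slope) → f = 943.3 − 268.5 = 674.7 N.
|f| = 674.7 N ≤ μN = 707.6 N, so the stone block is indeed static.

N ≈ 1360 N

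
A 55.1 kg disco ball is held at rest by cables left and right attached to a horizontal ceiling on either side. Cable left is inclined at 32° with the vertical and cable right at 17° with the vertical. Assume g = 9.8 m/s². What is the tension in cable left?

T_left ≈ 209 N

Angles from the horizontal: cable left is 90° − 32° = 58°, cable right is 90° − 17° = 73°.
Weight W = 55.1 × 9.8 = 540 N acts straight down.
Horizontal: T_left cos 58° = T_right cos 73°  →  T_right = 1.812 T_left.
Vertical: T_left sin 58° + T_right sin 73° = 540.
Substituting the horizontal relation into the vertical equation gives 2.581 T_left = 540, so T_left = 209.2 N.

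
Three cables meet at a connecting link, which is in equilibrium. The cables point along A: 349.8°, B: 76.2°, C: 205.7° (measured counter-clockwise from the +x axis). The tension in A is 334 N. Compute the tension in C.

Resolve: ΣF_x = 334 cos 349.8° + T_B cos 76.2° + T_C cos 205.7° = 0.
        ΣF_y = 334 sin 349.8° + T_B sin 76.2° + T_C sin 205.7° = 0.
The known terms sum to (328.7, -59.15) N, so 0.2385 T_B − 0.9011 T_C = -328.7 and 0.9711 T_B − 0.4337 T_C = 59.15.
Solving simultaneously: T_B = 253.8 N, T_C = 432 N.

T_C ≈ 432 N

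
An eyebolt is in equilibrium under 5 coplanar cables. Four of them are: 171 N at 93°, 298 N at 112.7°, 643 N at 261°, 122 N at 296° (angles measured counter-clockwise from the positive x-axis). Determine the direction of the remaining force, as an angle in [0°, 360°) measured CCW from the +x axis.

Sum the known components: ΣF_x = -171.1 N, ΣF_y = -299.1 N.
For equilibrium the remaining force must supply (−ΣF_x, −ΣF_y) = (171.1, 299.1) N.
Magnitude = √((171.1)² + (299.1)²) = 344.5 N; direction = atan2(299.1, 171.1) = 60.2°.

θ ≈ 60.2°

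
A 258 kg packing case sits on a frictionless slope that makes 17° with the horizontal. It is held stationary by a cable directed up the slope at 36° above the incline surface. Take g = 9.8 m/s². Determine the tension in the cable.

T ≈ 914 N

Take axes along and perpendicular to the incline. Weight components: W sin 17° = 739.2 N down-slope, W cos 17° = 2418 N into the surface.
Along incline: T cos 36° = W sin 17° → T = 913.7 N.
Perpendicular: N = W cos 17° − T sin 36° = 1881 N.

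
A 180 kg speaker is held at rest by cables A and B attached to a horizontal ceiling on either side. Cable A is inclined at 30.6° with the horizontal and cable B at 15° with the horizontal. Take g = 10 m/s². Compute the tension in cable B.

T_B ≈ 2170 N

Weight W = 180 × 10 = 1800 N acts straight down.
Horizontal: T_A cos 30.6° = T_B cos 15°  →  T_A = 1.122 T_B.
Vertical: T_A sin 30.6° + T_B sin 15° = 1800.
Substituting the horizontal relation into the vertical equation gives 0.8301 T_B = 1800, so T_B = 2169 N.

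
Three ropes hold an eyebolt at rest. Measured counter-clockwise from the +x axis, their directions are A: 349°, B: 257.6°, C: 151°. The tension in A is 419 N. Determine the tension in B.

Resolve: ΣF_x = 419 cos 349° + T_B cos 257.6° + T_C cos 151° = 0.
        ΣF_y = 419 sin 349° + T_B sin 257.6° + T_C sin 151° = 0.
The known terms sum to (411.3, -79.95) N, so -0.2147 T_B − 0.8746 T_C = -411.3 and -0.9767 T_B + 0.4848 T_C = 79.95.
Solving simultaneously: T_B = 135.1 N, T_C = 437.1 N.

T_B ≈ 135 N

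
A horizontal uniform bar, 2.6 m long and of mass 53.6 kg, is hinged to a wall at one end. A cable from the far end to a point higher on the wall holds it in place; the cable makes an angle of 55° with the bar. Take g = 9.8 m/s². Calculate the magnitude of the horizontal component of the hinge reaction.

H_x ≈ 184 N

Take torques about the hinge: T sin 55° · 2.6 = 53.6×9.8×1.3 = 682.86 N·m.
So T = 682.86 / (0.8192 × 2.6) = 320.62 N.
ΣF_x = 0: H_x = T cos 55° = 183.9 N.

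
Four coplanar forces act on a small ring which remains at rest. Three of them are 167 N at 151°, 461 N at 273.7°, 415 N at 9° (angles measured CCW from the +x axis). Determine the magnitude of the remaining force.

F ≈ 430 N

Sum the known components: ΣF_x = 293.6 N, ΣF_y = -314.2 N.
For equilibrium the remaining force must supply (−ΣF_x, −ΣF_y) = (-293.6, 314.2) N.
Magnitude = √((-293.6)² + (314.2)²) = 430 N; direction = atan2(314.2, -293.6) = 133.1°.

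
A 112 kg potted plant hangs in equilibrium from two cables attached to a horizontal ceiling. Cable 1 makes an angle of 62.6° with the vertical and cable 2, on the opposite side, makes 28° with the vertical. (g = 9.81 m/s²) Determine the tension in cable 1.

Angles from the horizontal: cable 1 is 90° − 62.6° = 27.4°, cable 2 is 90° − 28° = 62°.
Weight W = 112 × 9.81 = 1099 N acts straight down.
Horizontal: T_1 cos 27.4° = T_2 cos 62°  →  T_2 = 1.891 T_1.
Vertical: T_1 sin 27.4° + T_2 sin 62° = 1099.
Substituting the horizontal relation into the vertical equation gives 2.13 T_1 = 1099, so T_1 = 515.8 N.

T_1 ≈ 516 N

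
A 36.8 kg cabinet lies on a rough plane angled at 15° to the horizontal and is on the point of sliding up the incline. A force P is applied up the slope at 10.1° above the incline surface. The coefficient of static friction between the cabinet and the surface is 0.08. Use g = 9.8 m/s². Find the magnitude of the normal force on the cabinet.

On the verge of sliding up the incline, friction equals μN and acts down the slope.
Perpendicular: N + P sin 10.1° = W cos 15° = 348.4 N.
Along incline: P cos 10.1° = W sin 15° + μN  with W sin 15° = 93.34 N.
Solving the pair for P and N: P = 121.4 N, N = 327.1 N (and f = μN = 26.17 N).

N ≈ 327 N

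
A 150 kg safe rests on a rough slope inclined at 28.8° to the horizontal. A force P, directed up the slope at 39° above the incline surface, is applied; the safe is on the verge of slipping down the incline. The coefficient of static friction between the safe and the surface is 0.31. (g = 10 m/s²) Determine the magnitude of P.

P ≈ 541 N

On the verge of sliding down the incline, friction equals μN and acts up the slope.
Perpendicular: N + P sin 39° = W cos 28.8° = 1314 N.
Along incline: P cos 39° + μN = W sin 28.8° with W sin 28.8° = 722.6 N.
Solving the pair for P and N: P = 541.4 N, N = 973.7 N (and f = μN = 301.9 N).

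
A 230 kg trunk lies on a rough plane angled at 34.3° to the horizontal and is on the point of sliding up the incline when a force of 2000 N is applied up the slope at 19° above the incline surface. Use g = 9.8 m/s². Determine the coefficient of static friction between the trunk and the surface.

On the verge of sliding up the incline, friction is at its maximum μN and acts down the slope.
Perpendicular to incline: N = W cos 34.3° − P sin 19° = 1862 − 651.1 = 1211 N.
Along incline: P cos 19° − μN = W sin 34.3° → μ = −(W sin 34.3° − P cos 19°) / N = 0.5127.

μ ≈ 0.513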